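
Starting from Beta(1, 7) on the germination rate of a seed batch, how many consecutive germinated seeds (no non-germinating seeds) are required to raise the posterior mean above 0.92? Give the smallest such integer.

After k germinated seeds and 0 non-germinating seeds the posterior is Beta(1+k, 7), with mean (1+k)/(1+7+k).
Set (1+k)/(8+k) > 0.92 and solve: k > (0.92·8 − 1)/(1 − 0.92) = 79.500.
The smallest integer exceeding 79.500 is 80, and checking k=80: (81)/(88) = 0.9205 > 0.92.

k = 80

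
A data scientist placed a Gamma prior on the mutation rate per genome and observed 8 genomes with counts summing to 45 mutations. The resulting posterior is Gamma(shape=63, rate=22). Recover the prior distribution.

A Gamma(α, β) prior (rate parametrization) on a Poisson rate with n observations summing to S gives posterior Gamma(α+S, β+n).
So α = 63 − 45 = 18 and β = 22 − 8 = 14.

Gamma(shape=18, rate=14)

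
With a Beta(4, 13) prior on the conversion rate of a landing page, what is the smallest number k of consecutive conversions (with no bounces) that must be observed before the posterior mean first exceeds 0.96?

After k conversions and 0 bounces the posterior is Beta(4+k, 13), with mean (4+k)/(4+13+k).
Set (4+k)/(17+k) > 0.96 and solve: k > (0.96·17 − 4)/(1 − 0.96) = 308.000.
The smallest integer exceeding 308.000 is 309, and checking k=309: (313)/(326) = 0.9601 > 0.96.

k = 309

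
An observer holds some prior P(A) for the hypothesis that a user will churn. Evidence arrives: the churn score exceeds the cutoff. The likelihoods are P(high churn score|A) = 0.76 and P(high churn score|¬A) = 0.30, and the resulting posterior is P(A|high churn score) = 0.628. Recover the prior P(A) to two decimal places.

P(A) = 0.40

Bayes' rule in odds form gives O(A|E) = O(A)·[P(E|A)/P(E|¬A)], hence O(A) = O(A|E)/LR.
Posterior odds = 0.628/(1−0.628) = 1.6882. LR = 0.76/0.30 = 2.5333.
Prior odds = 1.6882/2.5333 = 0.6664, so P(A) = 0.6664/(1+0.6664) ≈ 0.40.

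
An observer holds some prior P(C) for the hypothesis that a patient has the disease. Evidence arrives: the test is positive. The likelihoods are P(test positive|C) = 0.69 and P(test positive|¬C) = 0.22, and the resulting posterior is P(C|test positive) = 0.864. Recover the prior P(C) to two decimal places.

Bayes' rule in odds form gives O(C|E) = O(C)·[P(E|C)/P(E|¬C)], hence O(C) = O(C|E)/LR.
Posterior odds = 0.864/(1−0.864) = 6.3529. LR = 0.69/0.22 = 3.1364.
Prior odds = 6.3529/3.1364 = 2.0255, so P(C) = 2.0255/(1+2.0255) ≈ 0.67.

P(C) = 0.67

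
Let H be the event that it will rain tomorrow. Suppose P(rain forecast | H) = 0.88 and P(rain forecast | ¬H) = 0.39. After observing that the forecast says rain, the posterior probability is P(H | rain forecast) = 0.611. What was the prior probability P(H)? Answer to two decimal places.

In odds form, posterior odds = prior odds × likelihood ratio, so prior odds = posterior odds ÷ LR.
Posterior odds = 0.611/(1−0.611) = 1.5707. LR = 0.88/0.39 = 2.2564.
Prior odds = 1.5707/2.2564 = 0.6961, so P(H) = 0.6961/(1+0.6961) ≈ 0.41.

P(H) = 0.41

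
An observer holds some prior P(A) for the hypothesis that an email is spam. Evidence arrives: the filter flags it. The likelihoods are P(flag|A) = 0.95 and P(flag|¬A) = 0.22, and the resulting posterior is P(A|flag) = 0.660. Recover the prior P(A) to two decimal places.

P(A) = 0.31

Bayes' rule in odds form gives O(A|E) = O(A)·[P(E|A)/P(E|¬A)], hence O(A) = O(A|E)/LR.
Posterior odds = 0.660/(1−0.660) = 1.9412. LR = 0.95/0.22 = 4.3182.
Prior odds = 1.9412/4.3182 = 0.4495, so P(A) = 0.4495/(1+0.4495) ≈ 0.31.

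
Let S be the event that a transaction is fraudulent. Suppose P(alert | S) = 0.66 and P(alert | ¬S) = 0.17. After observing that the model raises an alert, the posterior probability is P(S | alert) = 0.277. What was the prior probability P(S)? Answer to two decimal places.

Bayes' rule in odds form gives O(S|E) = O(S)·[P(E|S)/P(E|¬S)], hence O(S) = O(S|E)/LR.
Posterior odds = 0.277/(1−0.277) = 0.3831. LR = 0.66/0.17 = 3.8824.
Prior odds = 0.3831/3.8824 = 0.0987, so P(S) = 0.0987/(1+0.0987) ≈ 0.09.

P(S) = 0.09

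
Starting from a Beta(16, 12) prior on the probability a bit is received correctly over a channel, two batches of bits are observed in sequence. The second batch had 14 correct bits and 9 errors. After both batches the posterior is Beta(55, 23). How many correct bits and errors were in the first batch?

25 correct bits and 2 errors

Because Beta–binomial updating is additive in the counts, the combined data contributed (α_post−α_prior, β_post−β_prior) successes and failures.
Total across both batches: 55−16=39 correct bits, 23−12=11 errors.
Subtract the second batch: 39−14=25 correct bits and 11−9=2 errors.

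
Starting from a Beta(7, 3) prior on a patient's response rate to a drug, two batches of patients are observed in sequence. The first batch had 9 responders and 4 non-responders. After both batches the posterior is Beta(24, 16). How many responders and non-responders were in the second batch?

8 responders and 9 non-responders

Because Beta–binomial updating is additive in the counts, the combined data contributed (α_post−α_prior, β_post−β_prior) successes and failures.
Total across both batches: 24−7=17 responders, 16−3=13 non-responders.
Subtract the first batch: 17−9=8 responders and 13−4=9 non-responders.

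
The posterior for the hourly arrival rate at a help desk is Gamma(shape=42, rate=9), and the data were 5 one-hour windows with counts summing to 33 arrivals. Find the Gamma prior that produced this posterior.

Gamma(shape=9, rate=4)

Gamma–Poisson conjugacy: posterior shape = α + Σxᵢ, posterior rate = β + n.
So α = 42 − 33 = 9 and β = 9 − 5 = 4.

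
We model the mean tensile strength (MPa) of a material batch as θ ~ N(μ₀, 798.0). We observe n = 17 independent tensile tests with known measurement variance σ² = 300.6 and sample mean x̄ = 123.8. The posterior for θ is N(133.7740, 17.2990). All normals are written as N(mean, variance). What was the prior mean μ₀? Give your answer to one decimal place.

μ₀ = 583.9

With known observation variance, the Normal–Normal posterior has precision τ_n = τ₀ + n/σ² and mean μ_n = (τ₀μ₀ + (n/σ²)x̄)/τ_n.
Here τ₀ = 1/798.0 = 0.001253 and τ_data = 17/300.6 = 0.056554, so τ_n = 0.057807.
Rearranging for μ₀: μ₀ = (μ_n·τ_n − τ_data·x̄)/τ₀ = (133.7740·0.057807 − 0.056554·123.8) / 0.001253 = 0.731688/0.001253 ≈ 583.9.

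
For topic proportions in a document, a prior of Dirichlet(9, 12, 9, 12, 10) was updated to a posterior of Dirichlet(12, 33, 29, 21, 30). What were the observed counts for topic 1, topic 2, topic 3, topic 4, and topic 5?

For a Dirichlet(α) prior with multinomial counts c, the posterior is Dirichlet(α + c) componentwise.
Counts are posterior − prior componentwise: 12−9=3, 33−12=21, 29−9=20, 21−12=9, 30−10=20.

counts (3, 21, 20, 9, 20)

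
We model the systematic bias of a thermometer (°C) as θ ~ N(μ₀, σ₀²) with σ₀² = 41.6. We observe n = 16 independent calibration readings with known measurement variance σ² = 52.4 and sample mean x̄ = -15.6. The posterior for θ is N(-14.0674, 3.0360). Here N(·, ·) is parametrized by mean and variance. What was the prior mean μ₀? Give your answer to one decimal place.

With known observation variance, the Normal–Normal posterior has precision τ_n = τ₀ + n/σ² and mean μ_n = (τ₀μ₀ + (n/σ²)x̄)/τ_n.
Here τ₀ = 1/41.6 = 0.024038 and τ_data = 16/52.4 = 0.305344, so τ_n = 0.329382.
Rearranging for μ₀: μ₀ = (μ_n·τ_n − τ_data·x̄)/τ₀ = (-14.0674·0.329382 − 0.305344·-15.6) / 0.024038 = 0.129818/0.024038 ≈ 5.4.

μ₀ = 5.4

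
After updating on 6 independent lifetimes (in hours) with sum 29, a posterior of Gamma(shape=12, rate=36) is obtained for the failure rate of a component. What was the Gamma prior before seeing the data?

Gamma–exponential conjugacy: posterior shape = α + n, posterior rate = β + Σtᵢ.
So α = 12 − 6 = 6 and β = 36 − 29 = 7.

Gamma(shape=6, rate=7)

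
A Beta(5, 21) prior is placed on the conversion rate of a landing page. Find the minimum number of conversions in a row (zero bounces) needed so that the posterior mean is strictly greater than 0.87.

After k conversions and 0 bounces the posterior is Beta(5+k, 21), with mean (5+k)/(5+21+k).
Set (5+k)/(26+k) > 0.87 and solve: k > (0.87·26 − 5)/(1 − 0.87) = 135.538.
The smallest integer exceeding 135.538 is 136, and checking k=136: (141)/(162) = 0.8704 > 0.87.

k = 136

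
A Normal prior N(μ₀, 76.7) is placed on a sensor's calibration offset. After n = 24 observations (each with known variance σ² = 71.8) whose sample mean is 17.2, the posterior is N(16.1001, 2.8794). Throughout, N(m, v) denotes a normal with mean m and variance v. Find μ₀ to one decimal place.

The posterior mean is a precision-weighted average: μ_n = (τ₀μ₀ + τ_data·x̄)/(τ₀+τ_data), with τ₀=1/σ₀² and τ_data=n/σ².
Here τ₀ = 1/76.7 = 0.013038 and τ_data = 24/71.8 = 0.334262, so τ_n = 0.347300.
Rearranging for μ₀: μ₀ = (μ_n·τ_n − τ_data·x̄)/τ₀ = (16.1001·0.347300 − 0.334262·17.2) / 0.013038 = -0.157742/0.013038 ≈ -12.1.

μ₀ = -12.1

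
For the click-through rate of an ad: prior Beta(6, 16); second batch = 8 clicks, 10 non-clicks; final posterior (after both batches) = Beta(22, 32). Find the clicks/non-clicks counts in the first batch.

8 clicks and 6 non-clicks

Sequential conjugate updates are equivalent to a single update on the pooled data, so total successes = posterior α − prior α and total failures = posterior β − prior β.
Total across both batches: 22−6=16 clicks, 32−16=16 non-clicks.
Subtract the second batch: 16−8=8 clicks and 16−10=6 non-clicks.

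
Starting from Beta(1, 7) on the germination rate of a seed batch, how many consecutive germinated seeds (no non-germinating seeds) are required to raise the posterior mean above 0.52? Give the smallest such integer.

k = 7

After k germinated seeds and 0 non-germinating seeds the posterior is Beta(1+k, 7), with mean (1+k)/(1+7+k).
Set (1+k)/(8+k) > 0.52 and solve: k > (0.52·8 − 1)/(1 − 0.52) = 6.583.
The smallest integer exceeding 6.583 is 7, and checking k=7: (8)/(15) = 0.5333 > 0.52.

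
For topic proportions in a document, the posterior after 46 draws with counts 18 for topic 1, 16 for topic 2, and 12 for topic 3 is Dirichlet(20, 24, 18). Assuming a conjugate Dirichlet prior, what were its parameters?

Dirichlet(2, 8, 6)

For a Dirichlet(α) prior with multinomial counts c, the posterior is Dirichlet(α + c) componentwise.
Subtract each count from the matching posterior parameter: 20−18=2, 24−16=8, 18−12=6.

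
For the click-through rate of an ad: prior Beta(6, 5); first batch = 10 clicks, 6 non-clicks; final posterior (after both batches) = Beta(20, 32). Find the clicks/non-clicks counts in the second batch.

4 clicks and 21 non-clicks

Because Beta–binomial updating is additive in the counts, the combined data contributed (α_post−α_prior, β_post−β_prior) successes and failures.
Total across both batches: 20−6=14 clicks, 32−5=27 non-clicks.
Subtract the first batch: 14−10=4 clicks and 27−6=21 non-clicks.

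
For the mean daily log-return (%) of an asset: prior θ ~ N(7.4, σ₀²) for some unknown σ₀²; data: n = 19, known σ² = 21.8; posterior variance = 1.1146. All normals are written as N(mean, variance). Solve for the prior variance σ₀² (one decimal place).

σ₀² = 39.0

Posterior precision equals prior precision plus data precision: 1/σ_n² = 1/σ₀² + n/σ².
So 1/σ₀² = 1/1.1146 − 19/21.8 = 0.897183 − 0.871560 = 0.025623.
Hence σ₀² = 1/0.025623 ≈ 39.0.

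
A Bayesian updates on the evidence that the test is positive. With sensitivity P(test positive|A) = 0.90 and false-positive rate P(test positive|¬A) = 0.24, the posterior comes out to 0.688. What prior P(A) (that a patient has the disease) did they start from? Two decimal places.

In odds form, posterior odds = prior odds × likelihood ratio, so prior odds = posterior odds ÷ LR.
Posterior odds = 0.688/(1−0.688) = 2.2051. LR = 0.90/0.24 = 3.7500.
Prior odds = 2.2051/3.7500 = 0.5880, so P(A) = 0.5880/(1+0.5880) ≈ 0.37.

P(A) = 0.37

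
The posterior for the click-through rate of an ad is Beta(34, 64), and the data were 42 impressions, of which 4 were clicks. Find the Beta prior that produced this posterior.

A Beta(α, β) prior with s successes and f failures in binomial data gives a Beta(α+s, β+f) posterior.
So α = 34 − 4 = 30 and β = 64 − 38 = 26.

Beta(30, 26)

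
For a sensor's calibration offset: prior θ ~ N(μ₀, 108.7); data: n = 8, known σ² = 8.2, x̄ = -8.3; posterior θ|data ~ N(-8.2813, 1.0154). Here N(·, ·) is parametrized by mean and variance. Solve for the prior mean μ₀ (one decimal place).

The posterior mean is a precision-weighted average: μ_n = (τ₀μ₀ + τ_data·x̄)/(τ₀+τ_data), with τ₀=1/σ₀² and τ_data=n/σ².
Here τ₀ = 1/108.7 = 0.009200 and τ_data = 8/8.2 = 0.975610, so τ_n = 0.984810.
Rearranging for μ₀: μ₀ = (μ_n·τ_n − τ_data·x̄)/τ₀ = (-8.2813·0.984810 − 0.975610·-8.3) / 0.009200 = -0.057944/0.009200 ≈ -6.3.

μ₀ = -6.3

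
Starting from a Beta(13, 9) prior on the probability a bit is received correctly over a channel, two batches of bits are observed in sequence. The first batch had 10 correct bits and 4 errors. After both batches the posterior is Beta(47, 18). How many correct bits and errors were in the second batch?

24 correct bits and 5 errors

Sequential conjugate updates are equivalent to a single update on the pooled data, so total successes = posterior α − prior α and total failures = posterior β − prior β.
Total across both batches: 47−13=34 correct bits, 18−9=9 errors.
Subtract the first batch: 34−10=24 correct bits and 9−4=5 errors.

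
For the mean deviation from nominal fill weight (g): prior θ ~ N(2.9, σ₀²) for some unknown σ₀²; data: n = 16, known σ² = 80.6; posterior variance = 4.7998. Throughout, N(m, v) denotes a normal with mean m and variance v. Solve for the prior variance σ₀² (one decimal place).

σ₀² = 101.7

Posterior precision equals prior precision plus data precision: 1/σ_n² = 1/σ₀² + n/σ².
So 1/σ₀² = 1/4.7998 − 16/80.6 = 0.208342 − 0.198511 = 0.009831.
Hence σ₀² = 1/0.009831 ≈ 101.7.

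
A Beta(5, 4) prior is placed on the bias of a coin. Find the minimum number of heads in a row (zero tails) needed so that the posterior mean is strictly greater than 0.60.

k = 2

After k heads and 0 tails the posterior is Beta(5+k, 4), with mean (5+k)/(5+4+k).
Set (5+k)/(9+k) > 0.60 and solve: k > (0.60·9 − 5)/(1 − 0.60) = 1.000.
The smallest integer exceeding 1.000 is 2, and checking k=2: (7)/(11) = 0.6364 > 0.60.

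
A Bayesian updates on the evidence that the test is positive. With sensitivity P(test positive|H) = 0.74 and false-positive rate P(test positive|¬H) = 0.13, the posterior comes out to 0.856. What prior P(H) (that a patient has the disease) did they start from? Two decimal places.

P(H) = 0.51

Bayes' rule in odds form gives O(H|E) = O(H)·[P(E|H)/P(E|¬H)], hence O(H) = O(H|E)/LR.
Posterior odds = 0.856/(1−0.856) = 5.9444. LR = 0.74/0.13 = 5.6923.
Prior odds = 5.9444/5.6923 = 1.0443, so P(H) = 1.0443/(1+1.0443) ≈ 0.51.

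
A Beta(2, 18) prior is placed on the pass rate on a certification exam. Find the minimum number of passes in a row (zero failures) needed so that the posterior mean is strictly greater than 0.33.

k = 7

After k passes and 0 failures the posterior is Beta(2+k, 18), with mean (2+k)/(2+18+k).
Set (2+k)/(20+k) > 0.33 and solve: k > (0.33·20 − 2)/(1 − 0.33) = 6.866.
The smallest integer exceeding 6.866 is 7.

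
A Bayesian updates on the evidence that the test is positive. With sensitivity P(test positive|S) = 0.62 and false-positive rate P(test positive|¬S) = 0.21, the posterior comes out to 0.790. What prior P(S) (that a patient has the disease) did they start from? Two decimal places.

P(S) = 0.56

In odds form, posterior odds = prior odds × likelihood ratio, so prior odds = posterior odds ÷ LR.
Posterior odds = 0.790/(1−0.790) = 3.7619. LR = 0.62/0.21 = 2.9524.
Prior odds = 3.7619/2.9524 = 1.2742, so P(S) = 1.2742/(1+1.2742) ≈ 0.56.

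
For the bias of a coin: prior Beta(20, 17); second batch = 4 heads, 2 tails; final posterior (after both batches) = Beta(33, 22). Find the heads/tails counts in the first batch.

9 heads and 3 tails

Because Beta–binomial updating is additive in the counts, the combined data contributed (α_post−α_prior, β_post−β_prior) successes and failures.
Total across both batches: 33−20=13 heads, 22−17=5 tails.
Subtract the second batch: 13−4=9 heads and 5−2=3 tails.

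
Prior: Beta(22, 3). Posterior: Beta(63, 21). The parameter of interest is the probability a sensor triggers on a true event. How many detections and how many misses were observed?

41 detections and 18 misses

Under Beta–binomial conjugacy the posterior parameters are (a+s, b+f).
So s = 63 − 22 = 41 and f = 21 − 3 = 18.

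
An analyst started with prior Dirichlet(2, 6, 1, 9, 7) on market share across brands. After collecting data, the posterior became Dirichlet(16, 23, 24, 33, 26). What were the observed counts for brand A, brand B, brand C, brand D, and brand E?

counts (14, 17, 23, 24, 19)

For a Dirichlet(α) prior with multinomial counts c, the posterior is Dirichlet(α + c) componentwise.
Counts are posterior − prior componentwise: 16−2=14, 23−6=17, 24−1=23, 33−9=24, 26−7=19.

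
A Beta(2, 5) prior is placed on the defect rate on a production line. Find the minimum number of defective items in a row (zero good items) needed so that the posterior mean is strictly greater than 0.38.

k = 2

After k defective items and 0 good items the posterior is Beta(2+k, 5), with mean (2+k)/(2+5+k).
Set (2+k)/(7+k) > 0.38 and solve: k > (0.38·7 − 2)/(1 − 0.38) = 1.065.
The smallest integer exceeding 1.065 is 2.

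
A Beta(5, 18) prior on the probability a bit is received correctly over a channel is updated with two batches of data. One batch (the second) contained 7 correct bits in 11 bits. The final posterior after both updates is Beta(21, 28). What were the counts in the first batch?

Because Beta–binomial updating is additive in the counts, the combined data contributed (α_post−α_prior, β_post−β_prior) successes and failures.
Total across both batches: 21−5=16 correct bits, 28−18=10 errors.
Subtract the second batch: 16−7=9 correct bits and 10−4=6 errors.

9 correct bits and 6 errors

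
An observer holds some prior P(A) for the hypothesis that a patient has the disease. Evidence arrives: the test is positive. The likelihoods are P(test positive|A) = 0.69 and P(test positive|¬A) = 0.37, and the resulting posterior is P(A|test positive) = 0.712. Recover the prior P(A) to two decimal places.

Bayes' rule in odds form gives O(A|E) = O(A)·[P(E|A)/P(E|¬A)], hence O(A) = O(A|E)/LR.
Posterior odds = 0.712/(1−0.712) = 2.4722. LR = 0.69/0.37 = 1.8649.
Prior odds = 2.4722/1.8649 = 1.3256, so P(A) = 1.3256/(1+1.3256) ≈ 0.57.

P(A) = 0.57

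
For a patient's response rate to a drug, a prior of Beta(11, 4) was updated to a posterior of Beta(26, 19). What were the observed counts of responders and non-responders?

A Beta(a, b) prior with s successes and f failures in binomial data gives a Beta(a+s, b+f) posterior.
So s = 26 − 11 = 15 and f = 19 − 4 = 15.

15 responders and 15 non-responders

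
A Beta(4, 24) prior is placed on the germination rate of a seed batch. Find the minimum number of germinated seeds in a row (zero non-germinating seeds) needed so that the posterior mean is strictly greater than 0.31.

After k germinated seeds and 0 non-germinating seeds the posterior is Beta(4+k, 24), with mean (4+k)/(4+24+k).
Set (4+k)/(28+k) > 0.31 and solve: k > (0.31·28 − 4)/(1 − 0.31) = 6.783.
The smallest integer exceeding 6.783 is 7.

k = 7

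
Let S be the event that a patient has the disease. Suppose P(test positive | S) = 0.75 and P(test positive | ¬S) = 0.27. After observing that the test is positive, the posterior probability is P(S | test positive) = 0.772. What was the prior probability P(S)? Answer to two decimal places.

P(S) = 0.55

Bayes' rule in odds form gives O(S|E) = O(S)·[P(E|S)/P(E|¬S)], hence O(S) = O(S|E)/LR.
Posterior odds = 0.772/(1−0.772) = 3.3860. LR = 0.75/0.27 = 2.7778.
Prior odds = 3.3860/2.7778 = 1.2190, so P(S) = 1.2190/(1+1.2190) ≈ 0.55.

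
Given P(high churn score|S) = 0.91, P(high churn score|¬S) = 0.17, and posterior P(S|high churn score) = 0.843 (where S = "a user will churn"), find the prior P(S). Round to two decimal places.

Bayes' rule in odds form gives O(S|E) = O(S)·[P(E|S)/P(E|¬S)], hence O(S) = O(S|E)/LR.
Posterior odds = 0.843/(1−0.843) = 5.3694. LR = 0.91/0.17 = 5.3529.
Prior odds = 5.3694/5.3529 = 1.0031, so P(S) = 1.0031/(1+1.0031) ≈ 0.50.

P(S) = 0.50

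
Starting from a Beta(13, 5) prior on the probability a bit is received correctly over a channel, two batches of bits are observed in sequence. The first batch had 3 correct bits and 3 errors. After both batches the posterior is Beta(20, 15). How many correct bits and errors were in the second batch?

Because Beta–binomial updating is additive in the counts, the combined data contributed (α_post−α_prior, β_post−β_prior) successes and failures.
Total across both batches: 20−13=7 correct bits, 15−5=10 errors.
Subtract the first batch: 7−3=4 correct bits and 10−3=7 errors.

4 correct bits and 7 errors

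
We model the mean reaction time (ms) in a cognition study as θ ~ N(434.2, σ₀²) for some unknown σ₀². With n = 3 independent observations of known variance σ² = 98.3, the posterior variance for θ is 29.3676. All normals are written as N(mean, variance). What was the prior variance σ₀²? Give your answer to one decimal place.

σ₀² = 283.1

Posterior precision equals prior precision plus data precision: 1/σ_n² = 1/σ₀² + n/σ².
So 1/σ₀² = 1/29.3676 − 3/98.3 = 0.034051 − 0.030519 = 0.003532.
Hence σ₀² = 1/0.003532 ≈ 283.1.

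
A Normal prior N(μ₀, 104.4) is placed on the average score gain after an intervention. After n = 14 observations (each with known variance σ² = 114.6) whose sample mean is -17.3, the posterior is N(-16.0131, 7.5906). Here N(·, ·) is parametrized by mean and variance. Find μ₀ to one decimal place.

μ₀ = 0.4

The posterior mean is a precision-weighted average: μ_n = (τ₀μ₀ + τ_data·x̄)/(τ₀+τ_data), with τ₀=1/σ₀² and τ_data=n/σ².
Here τ₀ = 1/104.4 = 0.009579 and τ_data = 14/114.6 = 0.122164, so τ_n = 0.131743.
Rearranging for μ₀: μ₀ = (μ_n·τ_n − τ_data·x̄)/τ₀ = (-16.0131·0.131743 − 0.122164·-17.3) / 0.009579 = 0.003823/0.009579 ≈ 0.4.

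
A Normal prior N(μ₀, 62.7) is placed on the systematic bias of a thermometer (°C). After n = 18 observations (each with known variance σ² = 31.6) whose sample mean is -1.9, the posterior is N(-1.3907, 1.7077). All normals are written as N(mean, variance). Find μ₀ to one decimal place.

The posterior mean is a precision-weighted average: μ_n = (τ₀μ₀ + τ_data·x̄)/(τ₀+τ_data), with τ₀=1/σ₀² and τ_data=n/σ².
Here τ₀ = 1/62.7 = 0.015949 and τ_data = 18/31.6 = 0.569620, so τ_n = 0.585569.
Rearranging for μ₀: μ₀ = (μ_n·τ_n − τ_data·x̄)/τ₀ = (-1.3907·0.585569 − 0.569620·-1.9) / 0.015949 = 0.267927/0.015949 ≈ 16.8.

μ₀ = 16.8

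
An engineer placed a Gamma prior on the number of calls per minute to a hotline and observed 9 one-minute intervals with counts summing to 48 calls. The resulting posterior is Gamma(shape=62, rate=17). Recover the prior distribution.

A Gamma(α, β) prior (rate parametrization) on a Poisson rate with n observations summing to S gives posterior Gamma(α+S, β+n).
So α = 62 − 48 = 14 and β = 17 − 9 = 8.

Gamma(shape=14, rate=8)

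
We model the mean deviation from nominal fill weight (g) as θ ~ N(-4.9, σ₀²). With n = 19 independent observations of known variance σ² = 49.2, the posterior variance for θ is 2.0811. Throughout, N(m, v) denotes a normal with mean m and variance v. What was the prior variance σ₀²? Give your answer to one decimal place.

σ₀² = 10.6

Posterior precision equals prior precision plus data precision: 1/σ_n² = 1/σ₀² + n/σ².
So 1/σ₀² = 1/2.0811 − 19/49.2 = 0.480515 − 0.386179 = 0.094336.
Hence σ₀² = 1/0.094336 ≈ 10.6.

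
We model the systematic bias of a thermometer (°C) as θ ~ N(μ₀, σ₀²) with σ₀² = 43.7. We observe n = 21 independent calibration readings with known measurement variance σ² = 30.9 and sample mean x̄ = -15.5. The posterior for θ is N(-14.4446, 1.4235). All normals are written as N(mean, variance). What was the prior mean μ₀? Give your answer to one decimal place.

μ₀ = 16.9

With known observation variance, the Normal–Normal posterior has precision τ_n = τ₀ + n/σ² and mean μ_n = (τ₀μ₀ + (n/σ²)x̄)/τ_n.
Here τ₀ = 1/43.7 = 0.022883 and τ_data = 21/30.9 = 0.679612, so τ_n = 0.702495.
Rearranging for μ₀: μ₀ = (μ_n·τ_n − τ_data·x̄)/τ₀ = (-14.4446·0.702495 − 0.679612·-15.5) / 0.022883 = 0.386727/0.022883 ≈ 16.9.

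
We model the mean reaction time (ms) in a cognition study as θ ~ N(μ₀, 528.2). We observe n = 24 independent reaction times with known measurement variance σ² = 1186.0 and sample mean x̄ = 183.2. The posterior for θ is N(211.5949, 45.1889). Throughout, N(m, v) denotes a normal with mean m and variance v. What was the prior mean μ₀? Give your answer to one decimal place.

The posterior mean is a precision-weighted average: μ_n = (τ₀μ₀ + τ_data·x̄)/(τ₀+τ_data), with τ₀=1/σ₀² and τ_data=n/σ².
Here τ₀ = 1/528.2 = 0.001893 and τ_data = 24/1186.0 = 0.020236, so τ_n = 0.022129.
Rearranging for μ₀: μ₀ = (μ_n·τ_n − τ_data·x̄)/τ₀ = (211.5949·0.022129 − 0.020236·183.2) / 0.001893 = 0.975148/0.001893 ≈ 515.1.

μ₀ = 515.1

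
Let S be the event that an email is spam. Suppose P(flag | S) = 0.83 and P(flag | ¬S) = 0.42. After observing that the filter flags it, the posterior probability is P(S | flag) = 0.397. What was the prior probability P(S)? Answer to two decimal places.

In odds form, posterior odds = prior odds × likelihood ratio, so prior odds = posterior odds ÷ LR.
Posterior odds = 0.397/(1−0.397) = 0.6584. LR = 0.83/0.42 = 1.9762.
Prior odds = 0.6584/1.9762 = 0.3332, so P(S) = 0.3332/(1+0.3332) ≈ 0.25.

P(S) = 0.25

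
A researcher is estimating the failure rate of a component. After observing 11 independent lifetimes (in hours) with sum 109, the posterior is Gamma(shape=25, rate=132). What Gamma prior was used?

Gamma(shape=14, rate=23)

For an exponential likelihood with a Gamma(α, β) prior on the rate, n observations with total T give posterior Gamma(α+n, β+T).
So α = 25 − 11 = 14 and β = 132 − 109 = 23.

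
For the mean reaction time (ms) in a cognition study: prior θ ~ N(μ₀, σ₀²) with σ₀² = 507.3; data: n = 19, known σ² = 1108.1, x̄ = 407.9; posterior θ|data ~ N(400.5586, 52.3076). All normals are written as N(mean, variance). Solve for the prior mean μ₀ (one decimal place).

μ₀ = 336.7

With known observation variance, the Normal–Normal posterior has precision τ_n = τ₀ + n/σ² and mean μ_n = (τ₀μ₀ + (n/σ²)x̄)/τ_n.
Here τ₀ = 1/507.3 = 0.001971 and τ_data = 19/1108.1 = 0.017146, so τ_n = 0.019117.
Rearranging for μ₀: μ₀ = (μ_n·τ_n − τ_data·x̄)/τ₀ = (400.5586·0.019117 − 0.017146·407.9) / 0.001971 = 0.663625/0.001971 ≈ 336.7.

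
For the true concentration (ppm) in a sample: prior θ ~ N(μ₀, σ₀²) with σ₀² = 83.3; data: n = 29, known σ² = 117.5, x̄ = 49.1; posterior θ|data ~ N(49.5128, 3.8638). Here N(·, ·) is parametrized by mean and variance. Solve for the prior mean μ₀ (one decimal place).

μ₀ = 58.0

The posterior mean is a precision-weighted average: μ_n = (τ₀μ₀ + τ_data·x̄)/(τ₀+τ_data), with τ₀=1/σ₀² and τ_data=n/σ².
Here τ₀ = 1/83.3 = 0.012005 and τ_data = 29/117.5 = 0.246809, so τ_n = 0.258814.
Rearranging for μ₀: μ₀ = (μ_n·τ_n − τ_data·x̄)/τ₀ = (49.5128·0.258814 − 0.246809·49.1) / 0.012005 = 0.696284/0.012005 ≈ 58.0.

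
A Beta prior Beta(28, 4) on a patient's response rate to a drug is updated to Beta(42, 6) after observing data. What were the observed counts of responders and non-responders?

A Beta(α, β) prior with s successes and f failures in binomial data gives a Beta(α+s, β+f) posterior.
Match parameters: s=42−28=14, f=6−4=2.

14 responders and 2 non-responders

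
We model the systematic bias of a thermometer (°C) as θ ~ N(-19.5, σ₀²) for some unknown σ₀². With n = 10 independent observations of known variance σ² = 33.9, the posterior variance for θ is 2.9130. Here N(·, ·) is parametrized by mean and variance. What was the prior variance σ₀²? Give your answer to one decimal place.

Posterior precision equals prior precision plus data precision: 1/σ_n² = 1/σ₀² + n/σ².
So 1/σ₀² = 1/2.9130 − 10/33.9 = 0.343289 − 0.294985 = 0.048304.
Hence σ₀² = 1/0.048304 ≈ 20.7.

σ₀² = 20.7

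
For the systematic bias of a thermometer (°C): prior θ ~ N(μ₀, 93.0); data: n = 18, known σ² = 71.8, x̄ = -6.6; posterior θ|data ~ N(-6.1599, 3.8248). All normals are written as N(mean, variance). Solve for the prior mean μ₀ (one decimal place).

μ₀ = 4.1

With known observation variance, the Normal–Normal posterior has precision τ_n = τ₀ + n/σ² and mean μ_n = (τ₀μ₀ + (n/σ²)x̄)/τ_n.
Here τ₀ = 1/93.0 = 0.010753 and τ_data = 18/71.8 = 0.250696, so τ_n = 0.261449.
Rearranging for μ₀: μ₀ = (μ_n·τ_n − τ_data·x̄)/τ₀ = (-6.1599·0.261449 − 0.250696·-6.6) / 0.010753 = 0.044094/0.010753 ≈ 4.1.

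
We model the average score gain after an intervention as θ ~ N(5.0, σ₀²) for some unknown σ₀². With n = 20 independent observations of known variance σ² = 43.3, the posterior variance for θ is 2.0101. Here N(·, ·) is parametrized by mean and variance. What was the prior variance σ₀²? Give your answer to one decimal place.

For the Normal–Normal model with known σ², precisions add: τ_n = τ₀ + n/σ².
So 1/σ₀² = 1/2.0101 − 20/43.3 = 0.497488 − 0.461894 = 0.035594.
Hence σ₀² = 1/0.035594 ≈ 28.1.

σ₀² = 28.1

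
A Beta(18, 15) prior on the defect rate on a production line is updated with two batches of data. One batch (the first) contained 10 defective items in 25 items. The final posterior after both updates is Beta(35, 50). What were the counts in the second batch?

Sequential conjugate updates are equivalent to a single update on the pooled data, so total successes = posterior α − prior α and total failures = posterior β − prior β.
Total across both batches: 35−18=17 defective items, 50−15=35 good items.
Subtract the first batch: 17−10=7 defective items and 35−15=20 good items.

7 defective items and 20 good items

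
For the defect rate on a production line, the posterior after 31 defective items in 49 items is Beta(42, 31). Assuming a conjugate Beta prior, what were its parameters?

A Beta(α, β) prior with s successes and f failures in binomial data gives a Beta(α+s, β+f) posterior.
Subtract the data counts: 42−31=11, 31−18=13.

Beta(11, 13)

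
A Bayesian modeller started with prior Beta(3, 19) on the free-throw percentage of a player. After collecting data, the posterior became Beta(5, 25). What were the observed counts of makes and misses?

A Beta(a, b) prior with s successes and f failures in binomial data gives a Beta(a+s, b+f) posterior.
So s = 5 − 3 = 2 and f = 25 − 19 = 6.

2 makes and 6 misses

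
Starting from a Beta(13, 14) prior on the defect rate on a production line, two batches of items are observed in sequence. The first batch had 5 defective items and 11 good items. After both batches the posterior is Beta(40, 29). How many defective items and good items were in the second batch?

Sequential conjugate updates are equivalent to a single update on the pooled data, so total successes = posterior α − prior α and total failures = posterior β − prior β.
Total across both batches: 40−13=27 defective items, 29−14=15 good items.
Subtract the first batch: 27−5=22 defective items and 15−11=4 good items.

22 defective items and 4 good items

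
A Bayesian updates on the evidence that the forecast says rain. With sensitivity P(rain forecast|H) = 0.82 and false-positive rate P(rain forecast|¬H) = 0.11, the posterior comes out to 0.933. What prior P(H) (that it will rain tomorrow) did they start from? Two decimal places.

P(H) = 0.65

Bayes' rule in odds form gives O(H|E) = O(H)·[P(E|H)/P(E|¬H)], hence O(H) = O(H|E)/LR.
Posterior odds = 0.933/(1−0.933) = 13.9254. LR = 0.82/0.11 = 7.4545.
Prior odds = 13.9254/7.4545 = 1.8681, so P(H) = 1.8681/(1+1.8681) ≈ 0.65.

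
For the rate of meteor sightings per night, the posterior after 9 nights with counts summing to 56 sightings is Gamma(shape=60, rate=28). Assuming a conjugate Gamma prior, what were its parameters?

Gamma(shape=4, rate=19)

Gamma–Poisson conjugacy: posterior shape = α + Σxᵢ, posterior rate = β + n.
So α = 60 − 56 = 4 and β = 28 − 9 = 19.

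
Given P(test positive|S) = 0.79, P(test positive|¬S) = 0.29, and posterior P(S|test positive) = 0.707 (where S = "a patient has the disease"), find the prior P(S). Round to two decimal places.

P(S) = 0.47

In odds form, posterior odds = prior odds × likelihood ratio, so prior odds = posterior odds ÷ LR.
Posterior odds = 0.707/(1−0.707) = 2.4130. LR = 0.79/0.29 = 2.7241.
Prior odds = 2.4130/2.7241 = 0.8858, so P(S) = 0.8858/(1+0.8858) ≈ 0.47.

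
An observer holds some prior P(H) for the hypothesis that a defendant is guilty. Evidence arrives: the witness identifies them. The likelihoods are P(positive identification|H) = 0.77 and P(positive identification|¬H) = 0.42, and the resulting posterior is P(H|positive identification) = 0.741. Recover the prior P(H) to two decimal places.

P(H) = 0.61

Bayes' rule in odds form gives O(H|E) = O(H)·[P(E|H)/P(E|¬H)], hence O(H) = O(H|E)/LR.
Posterior odds = 0.741/(1−0.741) = 2.8610. LR = 0.77/0.42 = 1.8333.
Prior odds = 2.8610/1.8333 = 1.5606, so P(H) = 1.5606/(1+1.5606) ≈ 0.61.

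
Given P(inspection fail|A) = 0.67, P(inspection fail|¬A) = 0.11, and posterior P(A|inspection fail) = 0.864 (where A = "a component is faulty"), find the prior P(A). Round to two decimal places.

Bayes' rule in odds form gives O(A|E) = O(A)·[P(E|A)/P(E|¬A)], hence O(A) = O(A|E)/LR.
Posterior odds = 0.864/(1−0.864) = 6.3529. LR = 0.67/0.11 = 6.0909.
Prior odds = 6.3529/6.0909 = 1.0430, so P(A) = 1.0430/(1+1.0430) ≈ 0.51.

P(A) = 0.51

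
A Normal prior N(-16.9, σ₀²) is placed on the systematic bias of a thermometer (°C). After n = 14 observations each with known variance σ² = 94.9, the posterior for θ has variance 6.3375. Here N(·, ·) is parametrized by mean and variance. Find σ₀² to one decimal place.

σ₀² = 97.4

Posterior precision equals prior precision plus data precision: 1/σ_n² = 1/σ₀² + n/σ².
So 1/σ₀² = 1/6.3375 − 14/94.9 = 0.157791 − 0.147524 = 0.010267.
Hence σ₀² = 1/0.010267 ≈ 97.4.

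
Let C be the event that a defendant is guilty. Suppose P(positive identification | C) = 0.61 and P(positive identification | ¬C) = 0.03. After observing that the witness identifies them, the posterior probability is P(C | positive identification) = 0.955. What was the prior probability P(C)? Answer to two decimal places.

P(C) = 0.51

Bayes' rule in odds form gives O(C|E) = O(C)·[P(E|C)/P(E|¬C)], hence O(C) = O(C|E)/LR.
Posterior odds = 0.955/(1−0.955) = 21.2222. LR = 0.61/0.03 = 20.3333.
Prior odds = 21.2222/20.3333 = 1.0437, so P(C) = 1.0437/(1+1.0437) ≈ 0.51.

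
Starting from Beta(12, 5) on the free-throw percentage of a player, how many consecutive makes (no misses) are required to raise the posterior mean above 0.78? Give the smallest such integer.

After k makes and 0 misses the posterior is Beta(12+k, 5), with mean (12+k)/(12+5+k).
Set (12+k)/(17+k) > 0.78 and solve: k > (0.78·17 − 12)/(1 − 0.78) = 5.727.
The smallest integer exceeding 5.727 is 6.

k = 6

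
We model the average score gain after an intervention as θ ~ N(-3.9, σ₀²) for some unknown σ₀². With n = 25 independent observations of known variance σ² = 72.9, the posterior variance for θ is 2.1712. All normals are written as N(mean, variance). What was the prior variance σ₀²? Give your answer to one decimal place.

σ₀² = 8.5

For the Normal–Normal model with known σ², precisions add: τ_n = τ₀ + n/σ².
So 1/σ₀² = 1/2.1712 − 25/72.9 = 0.460575 − 0.342936 = 0.117639.
Hence σ₀² = 1/0.117639 ≈ 8.5.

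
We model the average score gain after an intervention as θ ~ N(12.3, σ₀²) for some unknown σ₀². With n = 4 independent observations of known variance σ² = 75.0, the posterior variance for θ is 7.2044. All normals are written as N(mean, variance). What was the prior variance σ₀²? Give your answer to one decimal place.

σ₀² = 11.7

Posterior precision equals prior precision plus data precision: 1/σ_n² = 1/σ₀² + n/σ².
So 1/σ₀² = 1/7.2044 − 4/75.0 = 0.138804 − 0.053333 = 0.085471.
Hence σ₀² = 1/0.085471 ≈ 11.7.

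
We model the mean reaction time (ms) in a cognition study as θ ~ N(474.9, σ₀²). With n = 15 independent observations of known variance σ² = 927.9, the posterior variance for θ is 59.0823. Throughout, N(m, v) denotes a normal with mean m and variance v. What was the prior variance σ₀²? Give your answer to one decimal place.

σ₀² = 1315.8

For the Normal–Normal model with known σ², precisions add: τ_n = τ₀ + n/σ².
So 1/σ₀² = 1/59.0823 − 15/927.9 = 0.016926 − 0.016166 = 0.000760.
Hence σ₀² = 1/0.000760 ≈ 1315.8.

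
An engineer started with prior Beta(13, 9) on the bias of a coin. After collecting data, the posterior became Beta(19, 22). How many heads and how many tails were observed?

6 heads and 13 tails

A Beta(a, b) prior with s successes and f failures in binomial data gives a Beta(a+s, b+f) posterior.
Match parameters: s=19−13=6, f=22−9=13.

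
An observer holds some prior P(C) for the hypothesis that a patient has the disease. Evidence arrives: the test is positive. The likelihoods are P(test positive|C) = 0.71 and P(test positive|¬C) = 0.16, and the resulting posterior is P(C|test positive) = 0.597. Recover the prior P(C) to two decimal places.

Bayes' rule in odds form gives O(C|E) = O(C)·[P(E|C)/P(E|¬C)], hence O(C) = O(C|E)/LR.
Posterior odds = 0.597/(1−0.597) = 1.4814. LR = 0.71/0.16 = 4.4375.
Prior odds = 1.4814/4.4375 = 0.3338, so P(C) = 0.3338/(1+0.3338) ≈ 0.25.

P(C) = 0.25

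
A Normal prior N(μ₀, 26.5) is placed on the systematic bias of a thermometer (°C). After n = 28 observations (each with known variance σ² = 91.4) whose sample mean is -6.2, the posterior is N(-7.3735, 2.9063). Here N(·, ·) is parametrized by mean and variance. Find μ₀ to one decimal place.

μ₀ = -16.9

With known observation variance, the Normal–Normal posterior has precision τ_n = τ₀ + n/σ² and mean μ_n = (τ₀μ₀ + (n/σ²)x̄)/τ_n.
Here τ₀ = 1/26.5 = 0.037736 and τ_data = 28/91.4 = 0.306346, so τ_n = 0.344082.
Rearranging for μ₀: μ₀ = (μ_n·τ_n − τ_data·x̄)/τ₀ = (-7.3735·0.344082 − 0.306346·-6.2) / 0.037736 = -0.637743/0.037736 ≈ -16.9.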